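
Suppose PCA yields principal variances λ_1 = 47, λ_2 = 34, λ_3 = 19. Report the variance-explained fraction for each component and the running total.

Step 1 — total variance = trace(Sigma) = Σ λ_i = 47 + 34 + 19 = 100.

Step 2 — fraction explained by component i = λ_i / Σ λ:
  PC1: 47/100 = 0.47
  PC2: 34/100 = 0.34
  PC3: 19/100 = 0.19

Step 3 — cumulative fraction after k components = (λ_1 + ... + λ_k) / Σ λ:
  k = 1: 47/100 = 0.47
  k = 2: (47 + 34)/100 = 81/100 = 0.81
  k = 3: (47 + 34 + 19)/100 = 100/100 = 1

Summary (fraction, with percent):

explained: PC1 0.47 (47%), PC2 0.34 (34%), PC3 0.19 (19%);  cumulative: 0.47, 0.81, 1


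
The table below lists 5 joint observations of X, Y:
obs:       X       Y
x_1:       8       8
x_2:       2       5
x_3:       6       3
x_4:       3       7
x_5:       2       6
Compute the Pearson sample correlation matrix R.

Step 1 — column means:
  mean(X) = (8 + 2 + 6 + 3 + 2) / 5 = 21/5 = 4.2
  mean(Y) = (8 + 5 + 3 + 7 + 6) / 5 = 29/5 = 5.8

Step 2 — sample variances and covariances s[i,j] = (1/(n-1)) · Σ_k (x_{k,i} - mean_i) · (x_{k,j} - mean_j), with n-1 = 4:
  s[X,X] = ((3.8)·(3.8) + (-2.2)·(-2.2) + (1.8)·(1.8) + (-1.2)·(-1.2) + (-2.2)·(-2.2)) / 4 = 28.8/4 = 7.2
  s[X,Y] = ((3.8)·(2.2) + (-2.2)·(-0.8) + (1.8)·(-2.8) + (-1.2)·(1.2) + (-2.2)·(0.2)) / 4 = 3.2/4 = 0.8
  s[Y,Y] = ((2.2)·(2.2) + (-0.8)·(-0.8) + (-2.8)·(-2.8) + (1.2)·(1.2) + (0.2)·(0.2)) / 4 = 14.8/4 = 3.7
  Sample standard deviations s_i = √(s[i,i]):
  s(X) = √(7.2) = 2.6833
  s(Y) = √(3.7) = 1.9235

Step 3 — r_{ij} = s_{ij} / (s_i · s_j):
  r[X,X] = 1 (diagonal).
  r[X,Y] = 0.8 / (2.6833 · 1.9235) = 0.8 / 5.1614 = 0.155
  r[Y,Y] = 1 (diagonal).

R is symmetric with unit diagonal. Assembling:

R = [[1, 0.155],
 [0.155, 1]]


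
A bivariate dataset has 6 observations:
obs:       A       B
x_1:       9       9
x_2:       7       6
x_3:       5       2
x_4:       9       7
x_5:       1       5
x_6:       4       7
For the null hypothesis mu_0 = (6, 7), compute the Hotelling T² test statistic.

Step 1 — sample mean vector:
  mean(A) = (9 + 7 + 5 + 9 + 1 + 4) / 6 = 35/6 = 5.8333
  mean(B) = (9 + 6 + 2 + 7 + 5 + 7) / 6 = 36/6 = 6
  x̄ = (5.8333, 6),  deviation x̄ - mu_0 = (5.8333, 6) - (6, 7) = (-0.1667, -1).

Step 2 — sample covariance matrix, S[i,j] = (1/(n-1)) · Σ_k (x_{k,i} - mean_i) · (x_{k,j} - mean_j), divisor n-1 = 5:
  S[A,A] = ((3.1667)·(3.1667) + (1.1667)·(1.1667) + (-0.8333)·(-0.8333) + (3.1667)·(3.1667) + (-4.8333)·(-4.8333) + (-1.8333)·(-1.8333)) / 5 = 48.8333/5 = 9.7667
  S[A,B] = ((3.1667)·(3) + (1.1667)·(0) + (-0.8333)·(-4) + (3.1667)·(1) + (-4.8333)·(-1) + (-1.8333)·(1)) / 5 = 19/5 = 3.8
  S[B,B] = ((3)·(3) + (0)·(0) + (-4)·(-4) + (1)·(1) + (-1)·(-1) + (1)·(1)) / 5 = 28/5 = 5.6
  S = [[9.7667, 3.8],
 [3.8, 5.6]].

Step 3 — invert S. det(S) = 9.7667·5.6 - (3.8)² = 40.2533.
  S^{-1} = (1/det) · [[d, -b], [-b, a]] = [[0.1391, -0.0944],
 [-0.0944, 0.2426]].

Step 4 — quadratic form (x̄ - mu_0)^T · S^{-1} · (x̄ - mu_0):
  S^{-1} · (x̄ - mu_0) = (0.0712, -0.2269),
  (x̄ - mu_0)^T · [...] = (-0.1667)·(0.0712) + (-1)·(-0.2269) = 0.215.

Step 5 — scale by n: T² = 6 · 0.215 = 1.2902.

T² ≈ 1.2902


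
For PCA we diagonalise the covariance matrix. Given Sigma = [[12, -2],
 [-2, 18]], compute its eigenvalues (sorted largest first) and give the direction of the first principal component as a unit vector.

Step 1 — characteristic polynomial of 2×2 Sigma:
  det(Sigma - λI) = λ² - trace · λ + det = 0.
  trace = 12 + 18 = 30, det = 12·18 - (-2)² = 212.
Step 2 — discriminant:
  Δ = trace² - 4·det = 900 - 848 = 52.
Step 3 — eigenvalues:
  λ = (trace ± √Δ)/2 = (30 ± 7.2111)/2,
  λ_1 = 18.6056,  λ_2 = 11.3944.

Step 4 — unit eigenvector for λ_1: solve (Sigma - λ_1 I)v = 0. First row:
  (12 - 18.6056)·v_x + (-2)·v_y = 0, i.e. (-6.6056)·v_x + (-2)·v_y = 0,
  so v ∝ (b, λ_1 - a) = (-2, 6.6056); multiply by -1 so the first entry is positive: u = (2, -6.6056).
  ||u|| = √((2)² + (-6.6056)²) = √(47.6333) ≈ 6.9017,
  v_1 = u/||u|| ≈ (0.2898, -0.9571) (||v_1|| = 1).

λ_1 = 18.6056,  λ_2 = 11.3944;  v_1 ≈ (0.2898, -0.9571)


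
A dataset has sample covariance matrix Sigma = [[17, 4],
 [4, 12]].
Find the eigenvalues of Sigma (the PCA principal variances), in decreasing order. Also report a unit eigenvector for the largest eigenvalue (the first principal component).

Step 1 — characteristic polynomial of 2×2 Sigma:
  det(Sigma - λI) = λ² - trace · λ + det = 0.
  trace = 17 + 12 = 29, det = 17·12 - (4)² = 188.
Step 2 — discriminant:
  Δ = trace² - 4·det = 841 - 752 = 89.
Step 3 — eigenvalues:
  λ = (trace ± √Δ)/2 = (29 ± 9.434)/2,
  λ_1 = 19.217,  λ_2 = 9.783.

Step 4 — unit eigenvector for λ_1: solve (Sigma - λ_1 I)v = 0. First row:
  (17 - 19.217)·v_x + (4)·v_y = 0, i.e. (-2.217)·v_x + (4)·v_y = 0,
  so v ∝ (b, λ_1 - a) = (4, 2.217) = u.
  ||u|| = √((4)² + (2.217)²) = √(20.915) ≈ 4.5733,
  v_1 = u/||u|| ≈ (0.8746, 0.4848) (||v_1|| = 1).

λ_1 = 19.217,  λ_2 = 9.783;  v_1 ≈ (0.8746, 0.4848)


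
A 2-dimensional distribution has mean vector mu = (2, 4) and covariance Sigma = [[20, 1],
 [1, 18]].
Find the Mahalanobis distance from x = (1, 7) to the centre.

Step 1 — centre the observation: (x - mu) = (-1, 3).

Step 2 — invert Sigma. det(Sigma) = 20·18 - (1)² = 359.
  Sigma^{-1} = (1/det) · [[d, -b], [-b, a]] = [[0.0501, -0.0028],
 [-0.0028, 0.0557]].

Step 3 — form the quadratic (x - mu)^T · Sigma^{-1} · (x - mu):
  Sigma^{-1} · (x - mu) = (-0.0585, 0.1699).
  (x - mu)^T · [Sigma^{-1} · (x - mu)] = (-1)·(-0.0585) + (3)·(0.1699) = 0.5682.

Step 4 — take square root: d = √(0.5682) ≈ 0.7538.

d(x, mu) = √(0.5682) ≈ 0.7538


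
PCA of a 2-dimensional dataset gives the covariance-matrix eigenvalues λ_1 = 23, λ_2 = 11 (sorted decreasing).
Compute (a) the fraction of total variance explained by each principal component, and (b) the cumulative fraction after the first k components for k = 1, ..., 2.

Step 1 — total variance = trace(Sigma) = Σ λ_i = 23 + 11 = 34.

Step 2 — fraction explained by component i = λ_i / Σ λ:
  PC1: 23/34 = 0.6765
  PC2: 11/34 = 0.3235

Step 3 — cumulative fraction after k components = (λ_1 + ... + λ_k) / Σ λ:
  k = 1: 23/34 = 0.6765
  k = 2: (23 + 11)/34 = 34/34 = 1

Summary (fraction, with percent):

explained: PC1 0.6765 (67.65%), PC2 0.3235 (32.35%);  cumulative: 0.6765, 1


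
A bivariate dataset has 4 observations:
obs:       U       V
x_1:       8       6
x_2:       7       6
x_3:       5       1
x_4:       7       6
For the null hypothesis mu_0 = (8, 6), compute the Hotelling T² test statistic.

Step 1 — sample mean vector:
  mean(U) = (8 + 7 + 5 + 7) / 4 = 27/4 = 6.75
  mean(V) = (6 + 6 + 1 + 6) / 4 = 19/4 = 4.75
  x̄ = (6.75, 4.75),  deviation x̄ - mu_0 = (6.75, 4.75) - (8, 6) = (-1.25, -1.25).

Step 2 — sample covariance matrix, S[i,j] = (1/(n-1)) · Σ_k (x_{k,i} - mean_i) · (x_{k,j} - mean_j), divisor n-1 = 3:
  S[U,U] = ((1.25)·(1.25) + (0.25)·(0.25) + (-1.75)·(-1.75) + (0.25)·(0.25)) / 3 = 4.75/3 = 1.5833
  S[U,V] = ((1.25)·(1.25) + (0.25)·(1.25) + (-1.75)·(-3.75) + (0.25)·(1.25)) / 3 = 8.75/3 = 2.9167
  S[V,V] = ((1.25)·(1.25) + (1.25)·(1.25) + (-3.75)·(-3.75) + (1.25)·(1.25)) / 3 = 18.75/3 = 6.25
  S = [[1.5833, 2.9167],
 [2.9167, 6.25]].

Step 3 — invert S. det(S) = 1.5833·6.25 - (2.9167)² = 1.3889.
  S^{-1} = (1/det) · [[d, -b], [-b, a]] = [[4.5, -2.1],
 [-2.1, 1.14]].

Step 4 — quadratic form (x̄ - mu_0)^T · S^{-1} · (x̄ - mu_0):
  S^{-1} · (x̄ - mu_0) = (-3, 1.2),
  (x̄ - mu_0)^T · [...] = (-1.25)·(-3) + (-1.25)·(1.2) = 2.25.

Step 5 — scale by n: T² = 4 · 2.25 = 9.

T² ≈ 9


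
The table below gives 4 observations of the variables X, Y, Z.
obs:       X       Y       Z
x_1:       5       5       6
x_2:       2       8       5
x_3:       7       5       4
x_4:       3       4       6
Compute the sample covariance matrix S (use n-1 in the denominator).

Step 1 — column means:
  mean(X) = (5 + 2 + 7 + 3) / 4 = 17/4 = 4.25
  mean(Y) = (5 + 8 + 5 + 4) / 4 = 22/4 = 5.5
  mean(Z) = (6 + 5 + 4 + 6) / 4 = 21/4 = 5.25

Step 2 — sample covariance S[i,j] = (1/(n-1)) · Σ_k (x_{k,i} - mean_i) · (x_{k,j} - mean_j), with n-1 = 3.
  S[X,X] = ((0.75)·(0.75) + (-2.25)·(-2.25) + (2.75)·(2.75) + (-1.25)·(-1.25)) / 3 = 14.75/3 = 4.9167
  S[X,Y] = ((0.75)·(-0.5) + (-2.25)·(2.5) + (2.75)·(-0.5) + (-1.25)·(-1.5)) / 3 = -5.5/3 = -1.8333
  S[X,Z] = ((0.75)·(0.75) + (-2.25)·(-0.25) + (2.75)·(-1.25) + (-1.25)·(0.75)) / 3 = -3.25/3 = -1.0833
  S[Y,Y] = ((-0.5)·(-0.5) + (2.5)·(2.5) + (-0.5)·(-0.5) + (-1.5)·(-1.5)) / 3 = 9/3 = 3
  S[Y,Z] = ((-0.5)·(0.75) + (2.5)·(-0.25) + (-0.5)·(-1.25) + (-1.5)·(0.75)) / 3 = -1.5/3 = -0.5
  S[Z,Z] = ((0.75)·(0.75) + (-0.25)·(-0.25) + (-1.25)·(-1.25) + (0.75)·(0.75)) / 3 = 2.75/3 = 0.9167

S is symmetric (S[j,i] = S[i,j]). Assembling:

S = [[4.9167, -1.8333, -1.0833],
 [-1.8333, 3, -0.5],
 [-1.0833, -0.5, 0.9167]]


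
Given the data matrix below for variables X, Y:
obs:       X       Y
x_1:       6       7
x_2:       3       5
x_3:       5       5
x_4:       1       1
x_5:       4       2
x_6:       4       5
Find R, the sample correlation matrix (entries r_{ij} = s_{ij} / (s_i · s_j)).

Step 1 — column means:
  mean(X) = (6 + 3 + 5 + 1 + 4 + 4) / 6 = 23/6 = 3.8333
  mean(Y) = (7 + 5 + 5 + 1 + 2 + 5) / 6 = 25/6 = 4.1667

Step 2 — sample variances and covariances s[i,j] = (1/(n-1)) · Σ_k (x_{k,i} - mean_i) · (x_{k,j} - mean_j), with n-1 = 5:
  s[X,X] = ((2.1667)·(2.1667) + (-0.8333)·(-0.8333) + (1.1667)·(1.1667) + (-2.8333)·(-2.8333) + (0.1667)·(0.1667) + (0.1667)·(0.1667)) / 5 = 14.8333/5 = 2.9667
  s[X,Y] = ((2.1667)·(2.8333) + (-0.8333)·(0.8333) + (1.1667)·(0.8333) + (-2.8333)·(-3.1667) + (0.1667)·(-2.1667) + (0.1667)·(0.8333)) / 5 = 15.1667/5 = 3.0333
  s[Y,Y] = ((2.8333)·(2.8333) + (0.8333)·(0.8333) + (0.8333)·(0.8333) + (-3.1667)·(-3.1667) + (-2.1667)·(-2.1667) + (0.8333)·(0.8333)) / 5 = 24.8333/5 = 4.9667
  Sample standard deviations s_i = √(s[i,i]):
  s(X) = √(2.9667) = 1.7224
  s(Y) = √(4.9667) = 2.2286

Step 3 — r_{ij} = s_{ij} / (s_i · s_j):
  r[X,X] = 1 (diagonal).
  r[X,Y] = 3.0333 / (1.7224 · 2.2286) = 3.0333 / 3.8385 = 0.7902
  r[Y,Y] = 1 (diagonal).

R is symmetric with unit diagonal. Assembling:

R = [[1, 0.7902],
 [0.7902, 1]]


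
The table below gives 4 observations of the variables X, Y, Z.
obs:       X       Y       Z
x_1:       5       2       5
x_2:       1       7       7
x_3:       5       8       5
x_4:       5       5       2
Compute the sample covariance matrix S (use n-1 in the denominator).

Step 1 — column means:
  mean(X) = (5 + 1 + 5 + 5) / 4 = 16/4 = 4
  mean(Y) = (2 + 7 + 8 + 5) / 4 = 22/4 = 5.5
  mean(Z) = (5 + 7 + 5 + 2) / 4 = 19/4 = 4.75

Step 2 — sample covariance S[i,j] = (1/(n-1)) · Σ_k (x_{k,i} - mean_i) · (x_{k,j} - mean_j), with n-1 = 3.
  S[X,X] = ((1)·(1) + (-3)·(-3) + (1)·(1) + (1)·(1)) / 3 = 12/3 = 4
  S[X,Y] = ((1)·(-3.5) + (-3)·(1.5) + (1)·(2.5) + (1)·(-0.5)) / 3 = -6/3 = -2
  S[X,Z] = ((1)·(0.25) + (-3)·(2.25) + (1)·(0.25) + (1)·(-2.75)) / 3 = -9/3 = -3
  S[Y,Y] = ((-3.5)·(-3.5) + (1.5)·(1.5) + (2.5)·(2.5) + (-0.5)·(-0.5)) / 3 = 21/3 = 7
  S[Y,Z] = ((-3.5)·(0.25) + (1.5)·(2.25) + (2.5)·(0.25) + (-0.5)·(-2.75)) / 3 = 4.5/3 = 1.5
  S[Z,Z] = ((0.25)·(0.25) + (2.25)·(2.25) + (0.25)·(0.25) + (-2.75)·(-2.75)) / 3 = 12.75/3 = 4.25

S is symmetric (S[j,i] = S[i,j]). Assembling:

S = [[4, -2, -3],
 [-2, 7, 1.5],
 [-3, 1.5, 4.25]]


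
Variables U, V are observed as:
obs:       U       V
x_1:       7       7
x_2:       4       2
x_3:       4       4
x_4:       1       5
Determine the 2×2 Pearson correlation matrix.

Step 1 — column means:
  mean(U) = (7 + 4 + 4 + 1) / 4 = 16/4 = 4
  mean(V) = (7 + 2 + 4 + 5) / 4 = 18/4 = 4.5

Step 2 — sample variances and covariances s[i,j] = (1/(n-1)) · Σ_k (x_{k,i} - mean_i) · (x_{k,j} - mean_j), with n-1 = 3:
  s[U,U] = ((3)·(3) + (0)·(0) + (0)·(0) + (-3)·(-3)) / 3 = 18/3 = 6
  s[U,V] = ((3)·(2.5) + (0)·(-2.5) + (0)·(-0.5) + (-3)·(0.5)) / 3 = 6/3 = 2
  s[V,V] = ((2.5)·(2.5) + (-2.5)·(-2.5) + (-0.5)·(-0.5) + (0.5)·(0.5)) / 3 = 13/3 = 4.3333
  Sample standard deviations s_i = √(s[i,i]):
  s(U) = √(6) = 2.4495
  s(V) = √(4.3333) = 2.0817

Step 3 — r_{ij} = s_{ij} / (s_i · s_j):
  r[U,U] = 1 (diagonal).
  r[U,V] = 2 / (2.4495 · 2.0817) = 2 / 5.099 = 0.3922
  r[V,V] = 1 (diagonal).

R is symmetric with unit diagonal. Assembling:

R = [[1, 0.3922],
 [0.3922, 1]]


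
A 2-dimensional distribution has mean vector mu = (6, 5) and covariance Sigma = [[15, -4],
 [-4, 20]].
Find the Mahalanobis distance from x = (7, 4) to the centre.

Step 1 — centre the observation: (x - mu) = (1, -1).

Step 2 — invert Sigma. det(Sigma) = 15·20 - (-4)² = 284.
  Sigma^{-1} = (1/det) · [[d, -b], [-b, a]] = [[0.0704, 0.0141],
 [0.0141, 0.0528]].

Step 3 — form the quadratic (x - mu)^T · Sigma^{-1} · (x - mu):
  Sigma^{-1} · (x - mu) = (0.0563, -0.0387).
  (x - mu)^T · [Sigma^{-1} · (x - mu)] = (1)·(0.0563) + (-1)·(-0.0387) = 0.0951.

Step 4 — take square root: d = √(0.0951) ≈ 0.3083.

d(x, mu) = √(0.0951) ≈ 0.3083


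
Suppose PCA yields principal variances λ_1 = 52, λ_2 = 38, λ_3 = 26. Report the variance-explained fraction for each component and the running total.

Step 1 — total variance = trace(Sigma) = Σ λ_i = 52 + 38 + 26 = 116.

Step 2 — fraction explained by component i = λ_i / Σ λ:
  PC1: 52/116 = 0.4483
  PC2: 38/116 = 0.3276
  PC3: 26/116 = 0.2241

Step 3 — cumulative fraction after k components = (λ_1 + ... + λ_k) / Σ λ:
  k = 1: 52/116 = 0.4483
  k = 2: (52 + 38)/116 = 90/116 = 0.7759
  k = 3: (52 + 38 + 26)/116 = 116/116 = 1

Summary (fraction, with percent):

explained: PC1 0.4483 (44.83%), PC2 0.3276 (32.76%), PC3 0.2241 (22.41%);  cumulative: 0.4483, 0.7759, 1


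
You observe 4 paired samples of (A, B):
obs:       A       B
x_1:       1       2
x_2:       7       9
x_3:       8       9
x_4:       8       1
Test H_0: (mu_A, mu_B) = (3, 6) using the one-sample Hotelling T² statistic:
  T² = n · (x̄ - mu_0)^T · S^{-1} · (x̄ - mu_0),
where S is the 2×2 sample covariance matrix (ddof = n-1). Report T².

Step 1 — sample mean vector:
  mean(A) = (1 + 7 + 8 + 8) / 4 = 24/4 = 6
  mean(B) = (2 + 9 + 9 + 1) / 4 = 21/4 = 5.25
  x̄ = (6, 5.25),  deviation x̄ - mu_0 = (6, 5.25) - (3, 6) = (3, -0.75).

Step 2 — sample covariance matrix, S[i,j] = (1/(n-1)) · Σ_k (x_{k,i} - mean_i) · (x_{k,j} - mean_j), divisor n-1 = 3:
  S[A,A] = ((-5)·(-5) + (1)·(1) + (2)·(2) + (2)·(2)) / 3 = 34/3 = 11.3333
  S[A,B] = ((-5)·(-3.25) + (1)·(3.75) + (2)·(3.75) + (2)·(-4.25)) / 3 = 19/3 = 6.3333
  S[B,B] = ((-3.25)·(-3.25) + (3.75)·(3.75) + (3.75)·(3.75) + (-4.25)·(-4.25)) / 3 = 56.75/3 = 18.9167
  S = [[11.3333, 6.3333],
 [6.3333, 18.9167]].

Step 3 — invert S. det(S) = 11.3333·18.9167 - (6.3333)² = 174.2778.
  S^{-1} = (1/det) · [[d, -b], [-b, a]] = [[0.1085, -0.0363],
 [-0.0363, 0.065]].

Step 4 — quadratic form (x̄ - mu_0)^T · S^{-1} · (x̄ - mu_0):
  S^{-1} · (x̄ - mu_0) = (0.3529, -0.1578),
  (x̄ - mu_0)^T · [...] = (3)·(0.3529) + (-0.75)·(-0.1578) = 1.177.

Step 5 — scale by n: T² = 4 · 1.177 = 4.708.

T² ≈ 4.708


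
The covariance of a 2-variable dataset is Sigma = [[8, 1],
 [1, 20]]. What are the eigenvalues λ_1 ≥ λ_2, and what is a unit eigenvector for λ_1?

Step 1 — characteristic polynomial of 2×2 Sigma:
  det(Sigma - λI) = λ² - trace · λ + det = 0.
  trace = 8 + 20 = 28, det = 8·20 - (1)² = 159.
Step 2 — discriminant:
  Δ = trace² - 4·det = 784 - 636 = 148.
Step 3 — eigenvalues:
  λ = (trace ± √Δ)/2 = (28 ± 12.1655)/2,
  λ_1 = 20.0828,  λ_2 = 7.9172.

Step 4 — unit eigenvector for λ_1: solve (Sigma - λ_1 I)v = 0. First row:
  (8 - 20.0828)·v_x + (1)·v_y = 0, i.e. (-12.0828)·v_x + (1)·v_y = 0,
  so v ∝ (b, λ_1 - a) = (1, 12.0828) = u.
  ||u|| = √((1)² + (12.0828)²) = √(146.9932) ≈ 12.1241,
  v_1 = u/||u|| ≈ (0.0825, 0.9966) (||v_1|| = 1).

λ_1 = 20.0828,  λ_2 = 7.9172;  v_1 ≈ (0.0825, 0.9966)


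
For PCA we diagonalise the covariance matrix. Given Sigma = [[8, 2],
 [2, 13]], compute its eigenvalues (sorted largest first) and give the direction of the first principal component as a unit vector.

Step 1 — characteristic polynomial of 2×2 Sigma:
  det(Sigma - λI) = λ² - trace · λ + det = 0.
  trace = 8 + 13 = 21, det = 8·13 - (2)² = 100.
Step 2 — discriminant:
  Δ = trace² - 4·det = 441 - 400 = 41.
Step 3 — eigenvalues:
  λ = (trace ± √Δ)/2 = (21 ± 6.4031)/2,
  λ_1 = 13.7016,  λ_2 = 7.2984.

Step 4 — unit eigenvector for λ_1: solve (Sigma - λ_1 I)v = 0. First row:
  (8 - 13.7016)·v_x + (2)·v_y = 0, i.e. (-5.7016)·v_x + (2)·v_y = 0,
  so v ∝ (b, λ_1 - a) = (2, 5.7016) = u.
  ||u|| = √((2)² + (5.7016)²) = √(36.5078) ≈ 6.0422,
  v_1 = u/||u|| ≈ (0.331, 0.9436) (||v_1|| = 1).

λ_1 = 13.7016,  λ_2 = 7.2984;  v_1 ≈ (0.331, 0.9436)


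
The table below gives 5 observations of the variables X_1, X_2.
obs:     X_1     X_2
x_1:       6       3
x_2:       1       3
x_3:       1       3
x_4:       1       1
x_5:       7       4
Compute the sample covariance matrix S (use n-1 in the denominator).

Step 1 — column means:
  mean(X_1) = (6 + 1 + 1 + 1 + 7) / 5 = 16/5 = 3.2
  mean(X_2) = (3 + 3 + 3 + 1 + 4) / 5 = 14/5 = 2.8

Step 2 — sample covariance S[i,j] = (1/(n-1)) · Σ_k (x_{k,i} - mean_i) · (x_{k,j} - mean_j), with n-1 = 4.
  S[X_1,X_1] = ((2.8)·(2.8) + (-2.2)·(-2.2) + (-2.2)·(-2.2) + (-2.2)·(-2.2) + (3.8)·(3.8)) / 4 = 36.8/4 = 9.2
  S[X_1,X_2] = ((2.8)·(0.2) + (-2.2)·(0.2) + (-2.2)·(0.2) + (-2.2)·(-1.8) + (3.8)·(1.2)) / 4 = 8.2/4 = 2.05
  S[X_2,X_2] = ((0.2)·(0.2) + (0.2)·(0.2) + (0.2)·(0.2) + (-1.8)·(-1.8) + (1.2)·(1.2)) / 4 = 4.8/4 = 1.2

S is symmetric (S[j,i] = S[i,j]). Assembling:

S = [[9.2, 2.05],
 [2.05, 1.2]]


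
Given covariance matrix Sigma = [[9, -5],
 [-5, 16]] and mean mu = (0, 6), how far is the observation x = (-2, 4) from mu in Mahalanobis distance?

Step 1 — centre the observation: (x - mu) = (-2, -2).

Step 2 — invert Sigma. det(Sigma) = 9·16 - (-5)² = 119.
  Sigma^{-1} = (1/det) · [[d, -b], [-b, a]] = [[0.1345, 0.042],
 [0.042, 0.0756]].

Step 3 — form the quadratic (x - mu)^T · Sigma^{-1} · (x - mu):
  Sigma^{-1} · (x - mu) = (-0.3529, -0.2353).
  (x - mu)^T · [Sigma^{-1} · (x - mu)] = (-2)·(-0.3529) + (-2)·(-0.2353) = 1.1765.

Step 4 — take square root: d = √(1.1765) ≈ 1.0847.

d(x, mu) = √(1.1765) ≈ 1.0847


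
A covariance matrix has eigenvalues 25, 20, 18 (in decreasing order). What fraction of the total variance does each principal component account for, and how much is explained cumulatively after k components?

Step 1 — total variance = trace(Sigma) = Σ λ_i = 25 + 20 + 18 = 63.

Step 2 — fraction explained by component i = λ_i / Σ λ:
  PC1: 25/63 = 0.3968
  PC2: 20/63 = 0.3175
  PC3: 18/63 = 0.2857

Step 3 — cumulative fraction after k components = (λ_1 + ... + λ_k) / Σ λ:
  k = 1: 25/63 = 0.3968
  k = 2: (25 + 20)/63 = 45/63 = 0.7143
  k = 3: (25 + 20 + 18)/63 = 63/63 = 1

Summary (fraction, with percent):

explained: PC1 0.3968 (39.68%), PC2 0.3175 (31.75%), PC3 0.2857 (28.57%);  cumulative: 0.3968, 0.7143, 1


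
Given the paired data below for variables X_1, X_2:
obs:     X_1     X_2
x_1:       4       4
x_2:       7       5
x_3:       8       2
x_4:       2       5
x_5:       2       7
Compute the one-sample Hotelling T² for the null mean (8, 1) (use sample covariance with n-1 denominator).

Step 1 — sample mean vector:
  mean(X_1) = (4 + 7 + 8 + 2 + 2) / 5 = 23/5 = 4.6
  mean(X_2) = (4 + 5 + 2 + 5 + 7) / 5 = 23/5 = 4.6
  x̄ = (4.6, 4.6),  deviation x̄ - mu_0 = (4.6, 4.6) - (8, 1) = (-3.4, 3.6).

Step 2 — sample covariance matrix, S[i,j] = (1/(n-1)) · Σ_k (x_{k,i} - mean_i) · (x_{k,j} - mean_j), divisor n-1 = 4:
  S[X_1,X_1] = ((-0.6)·(-0.6) + (2.4)·(2.4) + (3.4)·(3.4) + (-2.6)·(-2.6) + (-2.6)·(-2.6)) / 4 = 31.2/4 = 7.8
  S[X_1,X_2] = ((-0.6)·(-0.6) + (2.4)·(0.4) + (3.4)·(-2.6) + (-2.6)·(0.4) + (-2.6)·(2.4)) / 4 = -14.8/4 = -3.7
  S[X_2,X_2] = ((-0.6)·(-0.6) + (0.4)·(0.4) + (-2.6)·(-2.6) + (0.4)·(0.4) + (2.4)·(2.4)) / 4 = 13.2/4 = 3.3
  S = [[7.8, -3.7],
 [-3.7, 3.3]].

Step 3 — invert S. det(S) = 7.8·3.3 - (-3.7)² = 12.05.
  S^{-1} = (1/det) · [[d, -b], [-b, a]] = [[0.2739, 0.3071],
 [0.3071, 0.6473]].

Step 4 — quadratic form (x̄ - mu_0)^T · S^{-1} · (x̄ - mu_0):
  S^{-1} · (x̄ - mu_0) = (0.1743, 1.2863),
  (x̄ - mu_0)^T · [...] = (-3.4)·(0.1743) + (3.6)·(1.2863) = 4.0382.

Step 5 — scale by n: T² = 5 · 4.0382 = 20.1909.

T² ≈ 20.1909


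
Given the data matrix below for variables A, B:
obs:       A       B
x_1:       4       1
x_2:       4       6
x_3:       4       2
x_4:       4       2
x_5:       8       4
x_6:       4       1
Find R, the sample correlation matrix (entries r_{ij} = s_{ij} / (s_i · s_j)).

Step 1 — column means:
  mean(A) = (4 + 4 + 4 + 4 + 8 + 4) / 6 = 28/6 = 4.6667
  mean(B) = (1 + 6 + 2 + 2 + 4 + 1) / 6 = 16/6 = 2.6667

Step 2 — sample variances and covariances s[i,j] = (1/(n-1)) · Σ_k (x_{k,i} - mean_i) · (x_{k,j} - mean_j), with n-1 = 5:
  s[A,A] = ((-0.6667)·(-0.6667) + (-0.6667)·(-0.6667) + (-0.6667)·(-0.6667) + (-0.6667)·(-0.6667) + (3.3333)·(3.3333) + (-0.6667)·(-0.6667)) / 5 = 13.3333/5 = 2.6667
  s[A,B] = ((-0.6667)·(-1.6667) + (-0.6667)·(3.3333) + (-0.6667)·(-0.6667) + (-0.6667)·(-0.6667) + (3.3333)·(1.3333) + (-0.6667)·(-1.6667)) / 5 = 5.3333/5 = 1.0667
  s[B,B] = ((-1.6667)·(-1.6667) + (3.3333)·(3.3333) + (-0.6667)·(-0.6667) + (-0.6667)·(-0.6667) + (1.3333)·(1.3333) + (-1.6667)·(-1.6667)) / 5 = 19.3333/5 = 3.8667
  Sample standard deviations s_i = √(s[i,i]):
  s(A) = √(2.6667) = 1.633
  s(B) = √(3.8667) = 1.9664

Step 3 — r_{ij} = s_{ij} / (s_i · s_j):
  r[A,A] = 1 (diagonal).
  r[A,B] = 1.0667 / (1.633 · 1.9664) = 1.0667 / 3.2111 = 0.3322
  r[B,B] = 1 (diagonal).

R is symmetric with unit diagonal. Assembling:

R = [[1, 0.3322],
 [0.3322, 1]]


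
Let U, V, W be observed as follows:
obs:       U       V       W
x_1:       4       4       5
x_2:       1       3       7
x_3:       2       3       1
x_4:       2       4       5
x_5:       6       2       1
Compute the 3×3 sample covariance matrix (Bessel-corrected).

Step 1 — column means:
  mean(U) = (4 + 1 + 2 + 2 + 6) / 5 = 15/5 = 3
  mean(V) = (4 + 3 + 3 + 4 + 2) / 5 = 16/5 = 3.2
  mean(W) = (5 + 7 + 1 + 5 + 1) / 5 = 19/5 = 3.8

Step 2 — sample covariance S[i,j] = (1/(n-1)) · Σ_k (x_{k,i} - mean_i) · (x_{k,j} - mean_j), with n-1 = 4.
  S[U,U] = ((1)·(1) + (-2)·(-2) + (-1)·(-1) + (-1)·(-1) + (3)·(3)) / 4 = 16/4 = 4
  S[U,V] = ((1)·(0.8) + (-2)·(-0.2) + (-1)·(-0.2) + (-1)·(0.8) + (3)·(-1.2)) / 4 = -3/4 = -0.75
  S[U,W] = ((1)·(1.2) + (-2)·(3.2) + (-1)·(-2.8) + (-1)·(1.2) + (3)·(-2.8)) / 4 = -12/4 = -3
  S[V,V] = ((0.8)·(0.8) + (-0.2)·(-0.2) + (-0.2)·(-0.2) + (0.8)·(0.8) + (-1.2)·(-1.2)) / 4 = 2.8/4 = 0.7
  S[V,W] = ((0.8)·(1.2) + (-0.2)·(3.2) + (-0.2)·(-2.8) + (0.8)·(1.2) + (-1.2)·(-2.8)) / 4 = 5.2/4 = 1.3
  S[W,W] = ((1.2)·(1.2) + (3.2)·(3.2) + (-2.8)·(-2.8) + (1.2)·(1.2) + (-2.8)·(-2.8)) / 4 = 28.8/4 = 7.2

S is symmetric (S[j,i] = S[i,j]). Assembling:

S = [[4, -0.75, -3],
 [-0.75, 0.7, 1.3],
 [-3, 1.3, 7.2]]


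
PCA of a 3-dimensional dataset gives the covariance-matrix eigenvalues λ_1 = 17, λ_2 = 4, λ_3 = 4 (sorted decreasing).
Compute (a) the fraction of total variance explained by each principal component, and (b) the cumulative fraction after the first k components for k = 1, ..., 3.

Step 1 — total variance = trace(Sigma) = Σ λ_i = 17 + 4 + 4 = 25.

Step 2 — fraction explained by component i = λ_i / Σ λ:
  PC1: 17/25 = 0.68
  PC2: 4/25 = 0.16
  PC3: 4/25 = 0.16

Step 3 — cumulative fraction after k components = (λ_1 + ... + λ_k) / Σ λ:
  k = 1: 17/25 = 0.68
  k = 2: (17 + 4)/25 = 21/25 = 0.84
  k = 3: (17 + 4 + 4)/25 = 25/25 = 1

Summary (fraction, with percent):

explained: PC1 0.68 (68%), PC2 0.16 (16%), PC3 0.16 (16%);  cumulative: 0.68, 0.84, 1


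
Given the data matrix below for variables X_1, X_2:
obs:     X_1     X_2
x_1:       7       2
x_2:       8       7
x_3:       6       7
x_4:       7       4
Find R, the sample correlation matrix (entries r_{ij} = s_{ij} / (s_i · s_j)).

Step 1 — column means:
  mean(X_1) = (7 + 8 + 6 + 7) / 4 = 28/4 = 7
  mean(X_2) = (2 + 7 + 7 + 4) / 4 = 20/4 = 5

Step 2 — sample variances and covariances s[i,j] = (1/(n-1)) · Σ_k (x_{k,i} - mean_i) · (x_{k,j} - mean_j), with n-1 = 3:
  s[X_1,X_1] = ((0)·(0) + (1)·(1) + (-1)·(-1) + (0)·(0)) / 3 = 2/3 = 0.6667
  s[X_1,X_2] = ((0)·(-3) + (1)·(2) + (-1)·(2) + (0)·(-1)) / 3 = 0/3 = 0
  s[X_2,X_2] = ((-3)·(-3) + (2)·(2) + (2)·(2) + (-1)·(-1)) / 3 = 18/3 = 6
  Sample standard deviations s_i = √(s[i,i]):
  s(X_1) = √(0.6667) = 0.8165
  s(X_2) = √(6) = 2.4495

Step 3 — r_{ij} = s_{ij} / (s_i · s_j):
  r[X_1,X_1] = 1 (diagonal).
  r[X_1,X_2] = 0 / (0.8165 · 2.4495) = 0 / 2 = 0
  r[X_2,X_2] = 1 (diagonal).

R is symmetric with unit diagonal. Assembling:

R = [[1, 0],
 [0, 1]]


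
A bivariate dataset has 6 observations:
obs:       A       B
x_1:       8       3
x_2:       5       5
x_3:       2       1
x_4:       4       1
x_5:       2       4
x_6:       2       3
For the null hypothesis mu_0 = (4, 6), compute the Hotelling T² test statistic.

Step 1 — sample mean vector:
  mean(A) = (8 + 5 + 2 + 4 + 2 + 2) / 6 = 23/6 = 3.8333
  mean(B) = (3 + 5 + 1 + 1 + 4 + 3) / 6 = 17/6 = 2.8333
  x̄ = (3.8333, 2.8333),  deviation x̄ - mu_0 = (3.8333, 2.8333) - (4, 6) = (-0.1667, -3.1667).

Step 2 — sample covariance matrix, S[i,j] = (1/(n-1)) · Σ_k (x_{k,i} - mean_i) · (x_{k,j} - mean_j), divisor n-1 = 5:
  S[A,A] = ((4.1667)·(4.1667) + (1.1667)·(1.1667) + (-1.8333)·(-1.8333) + (0.1667)·(0.1667) + (-1.8333)·(-1.8333) + (-1.8333)·(-1.8333)) / 5 = 28.8333/5 = 5.7667
  S[A,B] = ((4.1667)·(0.1667) + (1.1667)·(2.1667) + (-1.8333)·(-1.8333) + (0.1667)·(-1.8333) + (-1.8333)·(1.1667) + (-1.8333)·(0.1667)) / 5 = 3.8333/5 = 0.7667
  S[B,B] = ((0.1667)·(0.1667) + (2.1667)·(2.1667) + (-1.8333)·(-1.8333) + (-1.8333)·(-1.8333) + (1.1667)·(1.1667) + (0.1667)·(0.1667)) / 5 = 12.8333/5 = 2.5667
  S = [[5.7667, 0.7667],
 [0.7667, 2.5667]].

Step 3 — invert S. det(S) = 5.7667·2.5667 - (0.7667)² = 14.2133.
  S^{-1} = (1/det) · [[d, -b], [-b, a]] = [[0.1806, -0.0539],
 [-0.0539, 0.4057]].

Step 4 — quadratic form (x̄ - mu_0)^T · S^{-1} · (x̄ - mu_0):
  S^{-1} · (x̄ - mu_0) = (0.1407, -1.2758),
  (x̄ - mu_0)^T · [...] = (-0.1667)·(0.1407) + (-3.1667)·(-1.2758) = 4.0166.

Step 5 — scale by n: T² = 6 · 4.0166 = 24.0994.

T² ≈ 24.0994


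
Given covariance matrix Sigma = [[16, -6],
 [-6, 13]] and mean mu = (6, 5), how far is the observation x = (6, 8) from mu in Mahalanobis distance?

Step 1 — centre the observation: (x - mu) = (0, 3).

Step 2 — invert Sigma. det(Sigma) = 16·13 - (-6)² = 172.
  Sigma^{-1} = (1/det) · [[d, -b], [-b, a]] = [[0.0756, 0.0349],
 [0.0349, 0.093]].

Step 3 — form the quadratic (x - mu)^T · Sigma^{-1} · (x - mu):
  Sigma^{-1} · (x - mu) = (0.1047, 0.2791).
  (x - mu)^T · [Sigma^{-1} · (x - mu)] = (0)·(0.1047) + (3)·(0.2791) = 0.8372.

Step 4 — take square root: d = √(0.8372) ≈ 0.915.

d(x, mu) = √(0.8372) ≈ 0.915


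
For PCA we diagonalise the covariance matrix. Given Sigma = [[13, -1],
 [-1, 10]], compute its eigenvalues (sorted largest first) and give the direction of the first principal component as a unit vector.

Step 1 — characteristic polynomial of 2×2 Sigma:
  det(Sigma - λI) = λ² - trace · λ + det = 0.
  trace = 13 + 10 = 23, det = 13·10 - (-1)² = 129.
Step 2 — discriminant:
  Δ = trace² - 4·det = 529 - 516 = 13.
Step 3 — eigenvalues:
  λ = (trace ± √Δ)/2 = (23 ± 3.6056)/2,
  λ_1 = 13.3028,  λ_2 = 9.6972.

Step 4 — unit eigenvector for λ_1: solve (Sigma - λ_1 I)v = 0. First row:
  (13 - 13.3028)·v_x + (-1)·v_y = 0, i.e. (-0.3028)·v_x + (-1)·v_y = 0,
  so v ∝ (b, λ_1 - a) = (-1, 0.3028); multiply by -1 so the first entry is positive: u = (1, -0.3028).
  ||u|| = √((1)² + (-0.3028)²) = √(1.0917) ≈ 1.0448,
  v_1 = u/||u|| ≈ (0.9571, -0.2898) (||v_1|| = 1).

λ_1 = 13.3028,  λ_2 = 9.6972;  v_1 ≈ (0.9571, -0.2898)


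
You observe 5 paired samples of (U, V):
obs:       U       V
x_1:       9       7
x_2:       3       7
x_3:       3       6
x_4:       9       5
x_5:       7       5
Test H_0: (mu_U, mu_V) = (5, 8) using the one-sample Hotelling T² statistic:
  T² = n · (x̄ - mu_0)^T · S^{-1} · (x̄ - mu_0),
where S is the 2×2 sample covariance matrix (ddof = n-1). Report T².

Step 1 — sample mean vector:
  mean(U) = (9 + 3 + 3 + 9 + 7) / 5 = 31/5 = 6.2
  mean(V) = (7 + 7 + 6 + 5 + 5) / 5 = 30/5 = 6
  x̄ = (6.2, 6),  deviation x̄ - mu_0 = (6.2, 6) - (5, 8) = (1.2, -2).

Step 2 — sample covariance matrix, S[i,j] = (1/(n-1)) · Σ_k (x_{k,i} - mean_i) · (x_{k,j} - mean_j), divisor n-1 = 4:
  S[U,U] = ((2.8)·(2.8) + (-3.2)·(-3.2) + (-3.2)·(-3.2) + (2.8)·(2.8) + (0.8)·(0.8)) / 4 = 36.8/4 = 9.2
  S[U,V] = ((2.8)·(1) + (-3.2)·(1) + (-3.2)·(0) + (2.8)·(-1) + (0.8)·(-1)) / 4 = -4/4 = -1
  S[V,V] = ((1)·(1) + (1)·(1) + (0)·(0) + (-1)·(-1) + (-1)·(-1)) / 4 = 4/4 = 1
  S = [[9.2, -1],
 [-1, 1]].

Step 3 — invert S. det(S) = 9.2·1 - (-1)² = 8.2.
  S^{-1} = (1/det) · [[d, -b], [-b, a]] = [[0.122, 0.122],
 [0.122, 1.122]].

Step 4 — quadratic form (x̄ - mu_0)^T · S^{-1} · (x̄ - mu_0):
  S^{-1} · (x̄ - mu_0) = (-0.0976, -2.0976),
  (x̄ - mu_0)^T · [...] = (1.2)·(-0.0976) + (-2)·(-2.0976) = 4.078.

Step 5 — scale by n: T² = 5 · 4.078 = 20.3902.

T² ≈ 20.3902


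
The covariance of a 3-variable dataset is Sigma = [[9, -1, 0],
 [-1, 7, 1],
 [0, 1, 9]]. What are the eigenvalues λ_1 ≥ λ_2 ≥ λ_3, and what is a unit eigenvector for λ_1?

Step 1 — characteristic polynomial p(λ) = det(λI - Sigma) = λ³ - tr·λ² + c_1·λ - det, where tr = trace, c_1 = sum of the principal 2×2 minors, det = det(Sigma):
  tr = 9 + 7 + 9 = 25,
  c_1 = (9·7 - (-1)²) + (9·9 - (0)²) + (7·9 - (1)²) = 62 + 81 + 62 = 205,
  det = 9·(7·9 - (1)²) - (-1)·((-1)·9 - (1)·(0)) + (0)·((-1)·(1) - 7·(0)) = 9·(62) - (-1)·(-9) + (0)·(-1) = 549.
  So p(λ) = λ³ - 25λ² + 205λ - 549.
Step 2 — look for an integer root (rational root theorem: any rational root is an integer divisor of 549). Testing λ = 9:
  p(9) = 729 - 2025 + 1845 - 549 = 0  ✓
  Dividing out (λ - 9): p(λ) = (λ - 9)(λ² - 16λ + 61).
Step 3 — remaining eigenvalues from the quadratic λ² - 16λ + 61 = 0:
  Δ = 16² - 4·61 = 256 - 244 = 12,  λ = (16 ± √12)/2 = (16 ± 3.4641)/2 ≈ 9.7321 or 6.2679.
  Sorted: λ_1 = 9.7321,  λ_2 = 9,  λ_3 = 6.2679  (check: sum = 25 = tr ✓).

Step 4 — unit eigenvector for λ_1 ≈ 9.7321: v spans the null space of (Sigma - λ_1 I), whose rows are
  r_1 = (-0.7321, -1, 0),  r_2 = (-1, -2.7321, 1),  r_3 = (0, 1, -0.7321).
  v is orthogonal to every row, so take v ∝ r_1 × r_2 = ((-1)·(1) - (0)·(-2.7321), (0)·(-1) - (-0.7321)·(1), (-0.7321)·(-2.7321) - (-1)·(-1)) ≈ (-1, 0.7321, 1).
  Rescale (multiply by -1 so the first nonzero entry is positive): u = (1, -0.7321, -1).
  ||u|| = √((1)² + (-0.7321)² + (-1)²) = √(2.5359) ≈ 1.5925,  v_1 = u/||u|| ≈ (0.628, -0.4597, -0.628) (||v_1|| = 1).

λ_1 = 9.7321,  λ_2 = 9,  λ_3 = 6.2679;  v_1 ≈ (0.628, -0.4597, -0.628)


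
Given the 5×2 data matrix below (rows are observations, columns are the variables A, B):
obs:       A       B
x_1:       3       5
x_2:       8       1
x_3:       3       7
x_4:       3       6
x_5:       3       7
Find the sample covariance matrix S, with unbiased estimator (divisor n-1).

Step 1 — column means:
  mean(A) = (3 + 8 + 3 + 3 + 3) / 5 = 20/5 = 4
  mean(B) = (5 + 1 + 7 + 6 + 7) / 5 = 26/5 = 5.2

Step 2 — sample covariance S[i,j] = (1/(n-1)) · Σ_k (x_{k,i} - mean_i) · (x_{k,j} - mean_j), with n-1 = 4.
  S[A,A] = ((-1)·(-1) + (4)·(4) + (-1)·(-1) + (-1)·(-1) + (-1)·(-1)) / 4 = 20/4 = 5
  S[A,B] = ((-1)·(-0.2) + (4)·(-4.2) + (-1)·(1.8) + (-1)·(0.8) + (-1)·(1.8)) / 4 = -21/4 = -5.25
  S[B,B] = ((-0.2)·(-0.2) + (-4.2)·(-4.2) + (1.8)·(1.8) + (0.8)·(0.8) + (1.8)·(1.8)) / 4 = 24.8/4 = 6.2

S is symmetric (S[j,i] = S[i,j]). Assembling:

S = [[5, -5.25],
 [-5.25, 6.2]]


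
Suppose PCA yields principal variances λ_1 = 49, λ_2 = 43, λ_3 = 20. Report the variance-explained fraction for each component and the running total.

Step 1 — total variance = trace(Sigma) = Σ λ_i = 49 + 43 + 20 = 112.

Step 2 — fraction explained by component i = λ_i / Σ λ:
  PC1: 49/112 = 0.4375
  PC2: 43/112 = 0.3839
  PC3: 20/112 = 0.1786

Step 3 — cumulative fraction after k components = (λ_1 + ... + λ_k) / Σ λ:
  k = 1: 49/112 = 0.4375
  k = 2: (49 + 43)/112 = 92/112 = 0.8214
  k = 3: (49 + 43 + 20)/112 = 112/112 = 1

Summary (fraction, with percent):

explained: PC1 0.4375 (43.75%), PC2 0.3839 (38.39%), PC3 0.1786 (17.86%);  cumulative: 0.4375, 0.8214, 1


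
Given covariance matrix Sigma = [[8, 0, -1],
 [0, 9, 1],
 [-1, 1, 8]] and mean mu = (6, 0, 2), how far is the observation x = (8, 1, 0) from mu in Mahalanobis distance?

Step 1 — centre the observation: (x - mu) = (2, 1, -2).

Step 2 — invert Sigma (cofactor / det for 3×3, or solve directly):
  Sigma^{-1} = [[0.127, -0.0018, 0.0161],
 [-0.0018, 0.1127, -0.0143],
 [0.0161, -0.0143, 0.1288]].

Step 3 — form the quadratic (x - mu)^T · Sigma^{-1} · (x - mu):
  Sigma^{-1} · (x - mu) = (0.22, 0.1377, -0.2397).
  (x - mu)^T · [Sigma^{-1} · (x - mu)] = (2)·(0.22) + (1)·(0.1377) + (-2)·(-0.2397) = 1.0572.

Step 4 — take square root: d = √(1.0572) ≈ 1.0282.

d(x, mu) = √(1.0572) ≈ 1.0282


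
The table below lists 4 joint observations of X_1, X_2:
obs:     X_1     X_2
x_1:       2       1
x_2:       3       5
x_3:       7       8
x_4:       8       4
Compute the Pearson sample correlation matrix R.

Step 1 — column means:
  mean(X_1) = (2 + 3 + 7 + 8) / 4 = 20/4 = 5
  mean(X_2) = (1 + 5 + 8 + 4) / 4 = 18/4 = 4.5

Step 2 — sample variances and covariances s[i,j] = (1/(n-1)) · Σ_k (x_{k,i} - mean_i) · (x_{k,j} - mean_j), with n-1 = 3:
  s[X_1,X_1] = ((-3)·(-3) + (-2)·(-2) + (2)·(2) + (3)·(3)) / 3 = 26/3 = 8.6667
  s[X_1,X_2] = ((-3)·(-3.5) + (-2)·(0.5) + (2)·(3.5) + (3)·(-0.5)) / 3 = 15/3 = 5
  s[X_2,X_2] = ((-3.5)·(-3.5) + (0.5)·(0.5) + (3.5)·(3.5) + (-0.5)·(-0.5)) / 3 = 25/3 = 8.3333
  Sample standard deviations s_i = √(s[i,i]):
  s(X_1) = √(8.6667) = 2.9439
  s(X_2) = √(8.3333) = 2.8868

Step 3 — r_{ij} = s_{ij} / (s_i · s_j):
  r[X_1,X_1] = 1 (diagonal).
  r[X_1,X_2] = 5 / (2.9439 · 2.8868) = 5 / 8.4984 = 0.5883
  r[X_2,X_2] = 1 (diagonal).

R is symmetric with unit diagonal. Assembling:

R = [[1, 0.5883],
 [0.5883, 1]]


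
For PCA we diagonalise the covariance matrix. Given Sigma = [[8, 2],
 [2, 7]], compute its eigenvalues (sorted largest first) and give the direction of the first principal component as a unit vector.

Step 1 — characteristic polynomial of 2×2 Sigma:
  det(Sigma - λI) = λ² - trace · λ + det = 0.
  trace = 8 + 7 = 15, det = 8·7 - (2)² = 52.
Step 2 — discriminant:
  Δ = trace² - 4·det = 225 - 208 = 17.
Step 3 — eigenvalues:
  λ = (trace ± √Δ)/2 = (15 ± 4.1231)/2,
  λ_1 = 9.5616,  λ_2 = 5.4384.

Step 4 — unit eigenvector for λ_1: solve (Sigma - λ_1 I)v = 0. First row:
  (8 - 9.5616)·v_x + (2)·v_y = 0, i.e. (-1.5616)·v_x + (2)·v_y = 0,
  so v ∝ (b, λ_1 - a) = (2, 1.5616) = u.
  ||u|| = √((2)² + (1.5616)²) = √(6.4384) ≈ 2.5374,
  v_1 = u/||u|| ≈ (0.7882, 0.6154) (||v_1|| = 1).

λ_1 = 9.5616,  λ_2 = 5.4384;  v_1 ≈ (0.7882, 0.6154)


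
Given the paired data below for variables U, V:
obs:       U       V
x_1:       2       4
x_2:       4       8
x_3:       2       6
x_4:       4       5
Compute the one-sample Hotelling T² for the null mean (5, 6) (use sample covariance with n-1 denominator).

Step 1 — sample mean vector:
  mean(U) = (2 + 4 + 2 + 4) / 4 = 12/4 = 3
  mean(V) = (4 + 8 + 6 + 5) / 4 = 23/4 = 5.75
  x̄ = (3, 5.75),  deviation x̄ - mu_0 = (3, 5.75) - (5, 6) = (-2, -0.25).

Step 2 — sample covariance matrix, S[i,j] = (1/(n-1)) · Σ_k (x_{k,i} - mean_i) · (x_{k,j} - mean_j), divisor n-1 = 3:
  S[U,U] = ((-1)·(-1) + (1)·(1) + (-1)·(-1) + (1)·(1)) / 3 = 4/3 = 1.3333
  S[U,V] = ((-1)·(-1.75) + (1)·(2.25) + (-1)·(0.25) + (1)·(-0.75)) / 3 = 3/3 = 1
  S[V,V] = ((-1.75)·(-1.75) + (2.25)·(2.25) + (0.25)·(0.25) + (-0.75)·(-0.75)) / 3 = 8.75/3 = 2.9167
  S = [[1.3333, 1],
 [1, 2.9167]].

Step 3 — invert S. det(S) = 1.3333·2.9167 - (1)² = 2.8889.
  S^{-1} = (1/det) · [[d, -b], [-b, a]] = [[1.0096, -0.3462],
 [-0.3462, 0.4615]].

Step 4 — quadratic form (x̄ - mu_0)^T · S^{-1} · (x̄ - mu_0):
  S^{-1} · (x̄ - mu_0) = (-1.9327, 0.5769),
  (x̄ - mu_0)^T · [...] = (-2)·(-1.9327) + (-0.25)·(0.5769) = 3.7212.

Step 5 — scale by n: T² = 4 · 3.7212 = 14.8846.

T² ≈ 14.8846


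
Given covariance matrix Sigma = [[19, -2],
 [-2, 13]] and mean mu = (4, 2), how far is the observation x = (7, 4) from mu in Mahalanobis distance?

Step 1 — centre the observation: (x - mu) = (3, 2).

Step 2 — invert Sigma. det(Sigma) = 19·13 - (-2)² = 243.
  Sigma^{-1} = (1/det) · [[d, -b], [-b, a]] = [[0.0535, 0.0082],
 [0.0082, 0.0782]].

Step 3 — form the quadratic (x - mu)^T · Sigma^{-1} · (x - mu):
  Sigma^{-1} · (x - mu) = (0.177, 0.1811).
  (x - mu)^T · [Sigma^{-1} · (x - mu)] = (3)·(0.177) + (2)·(0.1811) = 0.893.

Step 4 — take square root: d = √(0.893) ≈ 0.945.

d(x, mu) = √(0.893) ≈ 0.945


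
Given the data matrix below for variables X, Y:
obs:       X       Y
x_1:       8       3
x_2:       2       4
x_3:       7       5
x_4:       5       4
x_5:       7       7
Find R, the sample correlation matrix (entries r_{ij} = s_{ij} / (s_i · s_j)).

Step 1 — column means:
  mean(X) = (8 + 2 + 7 + 5 + 7) / 5 = 29/5 = 5.8
  mean(Y) = (3 + 4 + 5 + 4 + 7) / 5 = 23/5 = 4.6

Step 2 — sample variances and covariances s[i,j] = (1/(n-1)) · Σ_k (x_{k,i} - mean_i) · (x_{k,j} - mean_j), with n-1 = 4:
  s[X,X] = ((2.2)·(2.2) + (-3.8)·(-3.8) + (1.2)·(1.2) + (-0.8)·(-0.8) + (1.2)·(1.2)) / 4 = 22.8/4 = 5.7
  s[X,Y] = ((2.2)·(-1.6) + (-3.8)·(-0.6) + (1.2)·(0.4) + (-0.8)·(-0.6) + (1.2)·(2.4)) / 4 = 2.6/4 = 0.65
  s[Y,Y] = ((-1.6)·(-1.6) + (-0.6)·(-0.6) + (0.4)·(0.4) + (-0.6)·(-0.6) + (2.4)·(2.4)) / 4 = 9.2/4 = 2.3
  Sample standard deviations s_i = √(s[i,i]):
  s(X) = √(5.7) = 2.3875
  s(Y) = √(2.3) = 1.5166

Step 3 — r_{ij} = s_{ij} / (s_i · s_j):
  r[X,X] = 1 (diagonal).
  r[X,Y] = 0.65 / (2.3875 · 1.5166) = 0.65 / 3.6208 = 0.1795
  r[Y,Y] = 1 (diagonal).

R is symmetric with unit diagonal. Assembling:

R = [[1, 0.1795],
 [0.1795, 1]]


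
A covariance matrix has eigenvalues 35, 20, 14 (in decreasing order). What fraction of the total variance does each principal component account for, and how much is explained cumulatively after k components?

Step 1 — total variance = trace(Sigma) = Σ λ_i = 35 + 20 + 14 = 69.

Step 2 — fraction explained by component i = λ_i / Σ λ:
  PC1: 35/69 = 0.5072
  PC2: 20/69 = 0.2899
  PC3: 14/69 = 0.2029

Step 3 — cumulative fraction after k components = (λ_1 + ... + λ_k) / Σ λ:
  k = 1: 35/69 = 0.5072
  k = 2: (35 + 20)/69 = 55/69 = 0.7971
  k = 3: (35 + 20 + 14)/69 = 69/69 = 1

Summary (fraction, with percent):

explained: PC1 0.5072 (50.72%), PC2 0.2899 (28.99%), PC3 0.2029 (20.29%);  cumulative: 0.5072, 0.7971, 1


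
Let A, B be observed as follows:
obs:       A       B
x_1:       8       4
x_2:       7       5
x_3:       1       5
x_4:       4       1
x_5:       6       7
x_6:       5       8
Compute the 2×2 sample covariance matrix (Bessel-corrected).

Step 1 — column means:
  mean(A) = (8 + 7 + 1 + 4 + 6 + 5) / 6 = 31/6 = 5.1667
  mean(B) = (4 + 5 + 5 + 1 + 7 + 8) / 6 = 30/6 = 5

Step 2 — sample covariance S[i,j] = (1/(n-1)) · Σ_k (x_{k,i} - mean_i) · (x_{k,j} - mean_j), with n-1 = 5.
  S[A,A] = ((2.8333)·(2.8333) + (1.8333)·(1.8333) + (-4.1667)·(-4.1667) + (-1.1667)·(-1.1667) + (0.8333)·(0.8333) + (-0.1667)·(-0.1667)) / 5 = 30.8333/5 = 6.1667
  S[A,B] = ((2.8333)·(-1) + (1.8333)·(0) + (-4.1667)·(0) + (-1.1667)·(-4) + (0.8333)·(2) + (-0.1667)·(3)) / 5 = 3/5 = 0.6
  S[B,B] = ((-1)·(-1) + (0)·(0) + (0)·(0) + (-4)·(-4) + (2)·(2) + (3)·(3)) / 5 = 30/5 = 6

S is symmetric (S[j,i] = S[i,j]). Assembling:

S = [[6.1667, 0.6],
 [0.6, 6]]
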